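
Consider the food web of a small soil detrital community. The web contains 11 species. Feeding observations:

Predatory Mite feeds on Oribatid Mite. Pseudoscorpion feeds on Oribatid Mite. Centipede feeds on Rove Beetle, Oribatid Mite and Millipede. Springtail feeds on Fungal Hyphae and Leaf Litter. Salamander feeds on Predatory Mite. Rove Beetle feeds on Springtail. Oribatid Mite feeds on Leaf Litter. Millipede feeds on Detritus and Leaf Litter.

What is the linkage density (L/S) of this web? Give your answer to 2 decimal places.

There are L = 12 links among S = 11 species.
L/S = 12/11 = 1.0909 ≈ 1.09.

L/S = 1.09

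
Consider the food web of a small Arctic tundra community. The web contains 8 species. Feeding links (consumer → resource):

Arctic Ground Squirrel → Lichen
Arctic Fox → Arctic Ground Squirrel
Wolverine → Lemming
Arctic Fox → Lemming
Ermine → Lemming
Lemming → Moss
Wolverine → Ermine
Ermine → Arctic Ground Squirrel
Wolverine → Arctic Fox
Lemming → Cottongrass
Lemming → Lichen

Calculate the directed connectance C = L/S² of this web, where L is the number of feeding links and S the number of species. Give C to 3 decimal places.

The web has S = 8 species and L = 11 feeding links.
C = L / S² = 11 / 64 = 0.1719 ≈ 0.172.

C = 0.172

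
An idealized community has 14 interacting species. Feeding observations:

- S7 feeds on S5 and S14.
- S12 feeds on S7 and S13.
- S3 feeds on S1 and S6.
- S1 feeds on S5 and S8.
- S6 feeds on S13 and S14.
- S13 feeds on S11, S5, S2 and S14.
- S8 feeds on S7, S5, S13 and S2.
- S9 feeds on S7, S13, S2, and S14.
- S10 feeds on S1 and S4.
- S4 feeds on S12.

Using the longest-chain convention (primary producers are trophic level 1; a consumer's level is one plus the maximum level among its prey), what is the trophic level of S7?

S14 is a producer → level 1.
S7 eats S14 (level 1); other prey at levels: S5 1 → level 2.

Trophic level 2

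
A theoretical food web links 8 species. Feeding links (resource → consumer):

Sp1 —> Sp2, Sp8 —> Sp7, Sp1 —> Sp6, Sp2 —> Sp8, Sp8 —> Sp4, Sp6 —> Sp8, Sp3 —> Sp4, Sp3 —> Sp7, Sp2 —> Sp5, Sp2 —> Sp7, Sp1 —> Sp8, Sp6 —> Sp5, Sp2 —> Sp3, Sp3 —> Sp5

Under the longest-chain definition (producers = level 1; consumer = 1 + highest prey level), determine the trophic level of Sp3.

Sp1 is a producer → level 1.
Sp2 eats Sp1 → level 2.
Sp3 eats Sp2 → level 3.

Trophic level 3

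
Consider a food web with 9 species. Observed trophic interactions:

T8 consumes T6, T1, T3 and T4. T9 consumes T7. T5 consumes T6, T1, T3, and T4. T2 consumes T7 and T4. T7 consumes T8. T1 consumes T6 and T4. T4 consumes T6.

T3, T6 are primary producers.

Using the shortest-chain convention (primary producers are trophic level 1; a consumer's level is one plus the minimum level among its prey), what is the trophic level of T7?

T3 is a producer → level 1.
T8 eats T3 → level 2.
T7 eats T8 → level 3.
No prey of T7 is below level 2, so 3 is the minimum.

Trophic level 3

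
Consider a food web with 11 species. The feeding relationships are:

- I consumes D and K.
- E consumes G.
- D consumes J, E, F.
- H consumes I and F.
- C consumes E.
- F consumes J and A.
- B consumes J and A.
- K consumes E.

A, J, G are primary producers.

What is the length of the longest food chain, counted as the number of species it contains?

One longest chain: G → E → D → I → H.
It has 5 species and 4 links.

5 species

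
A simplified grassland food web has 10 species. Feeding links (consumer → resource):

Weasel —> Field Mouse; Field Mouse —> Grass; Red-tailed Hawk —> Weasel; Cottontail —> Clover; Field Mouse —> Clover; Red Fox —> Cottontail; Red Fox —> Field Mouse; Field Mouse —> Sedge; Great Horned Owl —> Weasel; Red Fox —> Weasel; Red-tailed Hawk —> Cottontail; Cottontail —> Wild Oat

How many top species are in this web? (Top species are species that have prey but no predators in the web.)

Top species (has prey, but nothing eats it): Great Horned Owl, Red-tailed Hawk, Red Fox.
Count: 3.

3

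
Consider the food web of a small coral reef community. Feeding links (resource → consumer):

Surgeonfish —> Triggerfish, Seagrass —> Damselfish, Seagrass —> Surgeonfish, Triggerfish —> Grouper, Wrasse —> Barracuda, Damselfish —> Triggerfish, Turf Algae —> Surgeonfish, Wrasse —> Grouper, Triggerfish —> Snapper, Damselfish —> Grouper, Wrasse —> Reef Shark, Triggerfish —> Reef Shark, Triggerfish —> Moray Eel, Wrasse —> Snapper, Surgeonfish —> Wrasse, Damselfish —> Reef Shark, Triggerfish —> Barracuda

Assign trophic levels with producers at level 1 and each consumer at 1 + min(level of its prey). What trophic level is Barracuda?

Trophic level 4

Seagrass is a producer → level 1.
Surgeonfish eats Seagrass → level 2.
Wrasse eats Surgeonfish → level 3.
Barracuda eats Wrasse → level 4.
No prey of Barracuda is below level 3, so 4 is the minimum.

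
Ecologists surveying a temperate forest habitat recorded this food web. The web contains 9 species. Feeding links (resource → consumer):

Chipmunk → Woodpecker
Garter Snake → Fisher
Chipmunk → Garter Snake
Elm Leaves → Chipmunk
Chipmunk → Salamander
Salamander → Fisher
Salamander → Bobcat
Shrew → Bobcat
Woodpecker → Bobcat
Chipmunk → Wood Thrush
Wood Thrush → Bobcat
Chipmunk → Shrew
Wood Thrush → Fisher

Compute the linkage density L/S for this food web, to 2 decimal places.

There are L = 13 links among S = 9 species.
L/S = 13/9 = 1.4444 ≈ 1.44.

L/S = 1.44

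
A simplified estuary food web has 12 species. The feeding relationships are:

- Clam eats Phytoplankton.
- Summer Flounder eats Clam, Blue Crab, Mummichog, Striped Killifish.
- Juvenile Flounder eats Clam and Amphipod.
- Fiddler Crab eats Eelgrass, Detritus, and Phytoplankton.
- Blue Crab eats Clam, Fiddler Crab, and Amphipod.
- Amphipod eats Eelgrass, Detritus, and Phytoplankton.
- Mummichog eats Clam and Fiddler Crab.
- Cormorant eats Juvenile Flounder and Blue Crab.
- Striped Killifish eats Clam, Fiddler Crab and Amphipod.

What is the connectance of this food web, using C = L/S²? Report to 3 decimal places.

The web has S = 12 species and L = 23 feeding links.
C = L / S² = 23 / 144 = 0.1597 ≈ 0.160.

C = 0.160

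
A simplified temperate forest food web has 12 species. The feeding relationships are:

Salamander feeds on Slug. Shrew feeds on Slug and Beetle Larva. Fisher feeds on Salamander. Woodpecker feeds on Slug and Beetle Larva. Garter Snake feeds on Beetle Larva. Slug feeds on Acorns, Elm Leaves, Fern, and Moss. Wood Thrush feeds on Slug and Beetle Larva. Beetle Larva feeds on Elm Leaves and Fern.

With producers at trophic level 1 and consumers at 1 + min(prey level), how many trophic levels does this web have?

Producers (level 1): Moss, Acorns, Fern, Elm Leaves.
Following each consumer down to its lowest-level prey: Moss → Slug → Salamander → Fisher (levels 1 through 4).
All prey of Fisher (Salamander 3) are at level 3 or above, so Fisher is at level 1 + 3 = 4.
Every consumer has at least one prey at level 3 or below, so none exceeds level 4.

4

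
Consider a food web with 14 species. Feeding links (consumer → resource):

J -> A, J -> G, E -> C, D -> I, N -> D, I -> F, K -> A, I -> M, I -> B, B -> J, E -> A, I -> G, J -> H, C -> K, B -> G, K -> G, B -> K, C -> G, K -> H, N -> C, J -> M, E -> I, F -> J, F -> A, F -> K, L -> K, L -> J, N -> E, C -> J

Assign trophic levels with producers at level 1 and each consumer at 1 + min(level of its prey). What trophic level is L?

H is a producer → level 1.
K eats H → level 2.
L eats K → level 3.
No prey of L is below level 2, so 3 is the minimum.

Trophic level 3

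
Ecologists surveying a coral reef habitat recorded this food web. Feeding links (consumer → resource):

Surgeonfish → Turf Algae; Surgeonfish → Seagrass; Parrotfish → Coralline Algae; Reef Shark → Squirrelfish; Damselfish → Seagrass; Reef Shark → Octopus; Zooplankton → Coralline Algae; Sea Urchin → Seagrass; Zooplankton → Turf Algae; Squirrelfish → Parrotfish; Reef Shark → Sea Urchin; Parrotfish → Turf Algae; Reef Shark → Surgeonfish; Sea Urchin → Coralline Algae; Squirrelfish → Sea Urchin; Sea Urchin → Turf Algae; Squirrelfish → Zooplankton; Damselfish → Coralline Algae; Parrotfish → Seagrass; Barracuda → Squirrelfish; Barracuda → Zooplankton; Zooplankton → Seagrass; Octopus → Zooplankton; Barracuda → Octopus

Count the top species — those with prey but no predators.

3

Top species (has prey, but nothing eats it): Damselfish, Barracuda, Reef Shark.
Count: 3.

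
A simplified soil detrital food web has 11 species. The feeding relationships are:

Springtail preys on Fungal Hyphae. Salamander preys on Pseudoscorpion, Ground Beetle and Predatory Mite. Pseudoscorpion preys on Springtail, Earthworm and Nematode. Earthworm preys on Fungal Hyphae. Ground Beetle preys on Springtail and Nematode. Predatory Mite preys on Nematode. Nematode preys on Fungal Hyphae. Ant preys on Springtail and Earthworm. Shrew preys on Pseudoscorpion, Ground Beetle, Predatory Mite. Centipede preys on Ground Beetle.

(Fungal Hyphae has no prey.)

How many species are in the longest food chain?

One longest chain: Fungal Hyphae → Nematode → Pseudoscorpion → Shrew.
It has 4 species and 3 links.

4 species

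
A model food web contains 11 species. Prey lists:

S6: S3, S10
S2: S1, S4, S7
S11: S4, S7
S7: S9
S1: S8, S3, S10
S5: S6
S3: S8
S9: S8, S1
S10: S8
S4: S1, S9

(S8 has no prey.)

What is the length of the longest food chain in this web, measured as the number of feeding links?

5 links

One longest chain: S8 → S3 → S1 → S9 → S7 → S11.
It has 6 species and 5 links.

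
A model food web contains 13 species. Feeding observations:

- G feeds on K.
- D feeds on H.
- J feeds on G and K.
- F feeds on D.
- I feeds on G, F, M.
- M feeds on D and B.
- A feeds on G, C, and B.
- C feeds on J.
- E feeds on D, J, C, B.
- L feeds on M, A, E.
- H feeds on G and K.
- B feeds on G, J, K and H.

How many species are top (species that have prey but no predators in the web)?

2

Top species (has prey, but nothing eats it): L, I.
Count: 2.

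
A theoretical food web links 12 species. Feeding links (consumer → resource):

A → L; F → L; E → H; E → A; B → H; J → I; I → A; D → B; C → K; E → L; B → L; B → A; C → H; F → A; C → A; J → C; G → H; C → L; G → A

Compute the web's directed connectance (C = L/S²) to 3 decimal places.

The web has S = 12 species and L = 19 feeding links.
C = L / S² = 19 / 144 = 0.1319 ≈ 0.132.

C = 0.132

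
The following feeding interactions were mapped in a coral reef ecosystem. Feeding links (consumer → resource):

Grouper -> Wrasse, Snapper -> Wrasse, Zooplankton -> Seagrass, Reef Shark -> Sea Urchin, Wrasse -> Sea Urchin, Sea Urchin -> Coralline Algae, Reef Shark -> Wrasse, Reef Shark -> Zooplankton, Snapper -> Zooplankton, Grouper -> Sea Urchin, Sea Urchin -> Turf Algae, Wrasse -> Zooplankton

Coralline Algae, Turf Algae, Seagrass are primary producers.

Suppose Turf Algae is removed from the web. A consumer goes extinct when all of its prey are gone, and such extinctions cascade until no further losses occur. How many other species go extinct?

0

Remove Turf Algae.
Every predator of it retains at least one other prey: Sea Urchin still has Coralline Algae.
No consumer loses all prey, so no secondary extinctions occur.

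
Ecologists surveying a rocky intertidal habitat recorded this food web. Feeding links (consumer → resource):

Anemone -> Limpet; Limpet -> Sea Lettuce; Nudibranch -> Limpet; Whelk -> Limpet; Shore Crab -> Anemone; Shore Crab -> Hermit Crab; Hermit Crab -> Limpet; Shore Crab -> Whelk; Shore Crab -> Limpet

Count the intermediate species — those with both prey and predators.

Intermediate species (has both prey and predators): Limpet, Hermit Crab, Anemone, Whelk.
Count: 4.

4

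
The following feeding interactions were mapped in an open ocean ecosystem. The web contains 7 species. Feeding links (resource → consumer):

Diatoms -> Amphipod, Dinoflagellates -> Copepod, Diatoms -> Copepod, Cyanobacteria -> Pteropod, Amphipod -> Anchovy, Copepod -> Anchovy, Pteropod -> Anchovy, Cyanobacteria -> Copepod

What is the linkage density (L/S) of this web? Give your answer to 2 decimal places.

There are L = 8 links among S = 7 species.
L/S = 8/7 = 1.1429 ≈ 1.14.

L/S = 1.14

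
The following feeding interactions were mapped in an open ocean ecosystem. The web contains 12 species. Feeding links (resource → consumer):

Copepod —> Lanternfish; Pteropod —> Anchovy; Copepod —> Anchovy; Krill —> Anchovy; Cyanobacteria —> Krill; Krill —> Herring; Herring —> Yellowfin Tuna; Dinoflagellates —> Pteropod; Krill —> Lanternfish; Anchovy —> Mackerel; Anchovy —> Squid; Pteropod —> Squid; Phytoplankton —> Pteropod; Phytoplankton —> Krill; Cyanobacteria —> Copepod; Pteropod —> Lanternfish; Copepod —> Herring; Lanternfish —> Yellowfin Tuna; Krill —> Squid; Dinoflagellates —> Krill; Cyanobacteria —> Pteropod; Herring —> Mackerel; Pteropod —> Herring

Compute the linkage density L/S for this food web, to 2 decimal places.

L/S = 1.92

There are L = 23 links among S = 12 species.
L/S = 23/12 = 1.9167 ≈ 1.92.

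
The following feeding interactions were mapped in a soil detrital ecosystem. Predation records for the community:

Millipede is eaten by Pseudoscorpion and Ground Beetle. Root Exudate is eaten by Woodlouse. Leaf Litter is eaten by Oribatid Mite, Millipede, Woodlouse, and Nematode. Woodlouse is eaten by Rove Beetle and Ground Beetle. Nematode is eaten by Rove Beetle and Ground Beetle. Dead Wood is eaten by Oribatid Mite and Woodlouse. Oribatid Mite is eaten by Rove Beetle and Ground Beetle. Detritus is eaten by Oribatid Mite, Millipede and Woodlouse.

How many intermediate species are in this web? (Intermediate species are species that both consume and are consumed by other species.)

4

Intermediate species (has both prey and predators): Woodlouse, Oribatid Mite, Millipede, Nematode.
Count: 4.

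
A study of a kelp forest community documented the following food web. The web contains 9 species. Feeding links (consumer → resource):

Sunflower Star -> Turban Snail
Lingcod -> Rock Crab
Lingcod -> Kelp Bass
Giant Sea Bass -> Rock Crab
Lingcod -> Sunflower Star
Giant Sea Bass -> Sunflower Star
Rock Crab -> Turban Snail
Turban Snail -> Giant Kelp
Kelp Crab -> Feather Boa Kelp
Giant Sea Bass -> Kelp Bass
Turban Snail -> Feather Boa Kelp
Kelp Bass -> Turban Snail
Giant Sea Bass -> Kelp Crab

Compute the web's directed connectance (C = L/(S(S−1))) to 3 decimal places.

The web has S = 9 species and L = 13 feeding links.
C = L / (S(S−1)) = 13 / 72 = 0.1806 ≈ 0.181.

C = 0.181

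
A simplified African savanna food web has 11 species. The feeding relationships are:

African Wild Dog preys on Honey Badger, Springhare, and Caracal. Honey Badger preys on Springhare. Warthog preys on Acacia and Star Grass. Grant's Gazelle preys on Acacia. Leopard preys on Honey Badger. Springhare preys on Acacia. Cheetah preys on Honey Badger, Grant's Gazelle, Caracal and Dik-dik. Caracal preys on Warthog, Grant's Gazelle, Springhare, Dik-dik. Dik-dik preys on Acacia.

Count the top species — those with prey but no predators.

Top species (has prey, but nothing eats it): Cheetah, African Wild Dog, Leopard.
Count: 3.

3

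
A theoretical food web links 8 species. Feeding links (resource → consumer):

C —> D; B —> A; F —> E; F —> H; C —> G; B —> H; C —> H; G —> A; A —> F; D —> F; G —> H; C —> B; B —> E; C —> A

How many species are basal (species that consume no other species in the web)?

Basal species (no prey listed): C.
Count: 1.

1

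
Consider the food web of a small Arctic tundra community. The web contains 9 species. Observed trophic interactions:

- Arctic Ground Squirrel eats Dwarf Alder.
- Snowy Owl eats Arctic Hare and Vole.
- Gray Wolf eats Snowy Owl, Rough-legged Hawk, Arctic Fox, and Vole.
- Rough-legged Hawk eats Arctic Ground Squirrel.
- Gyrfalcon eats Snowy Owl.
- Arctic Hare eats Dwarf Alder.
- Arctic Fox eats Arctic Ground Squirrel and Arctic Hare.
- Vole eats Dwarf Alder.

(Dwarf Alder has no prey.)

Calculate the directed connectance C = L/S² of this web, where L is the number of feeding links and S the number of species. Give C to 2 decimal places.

The web has S = 9 species and L = 13 feeding links.
C = L / S² = 13 / 81 = 0.1605 ≈ 0.16.

C = 0.16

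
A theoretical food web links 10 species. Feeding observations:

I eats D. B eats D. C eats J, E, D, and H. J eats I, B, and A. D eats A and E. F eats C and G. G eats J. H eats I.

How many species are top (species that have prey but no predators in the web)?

Top species (has prey, but nothing eats it): F.
Count: 1.

1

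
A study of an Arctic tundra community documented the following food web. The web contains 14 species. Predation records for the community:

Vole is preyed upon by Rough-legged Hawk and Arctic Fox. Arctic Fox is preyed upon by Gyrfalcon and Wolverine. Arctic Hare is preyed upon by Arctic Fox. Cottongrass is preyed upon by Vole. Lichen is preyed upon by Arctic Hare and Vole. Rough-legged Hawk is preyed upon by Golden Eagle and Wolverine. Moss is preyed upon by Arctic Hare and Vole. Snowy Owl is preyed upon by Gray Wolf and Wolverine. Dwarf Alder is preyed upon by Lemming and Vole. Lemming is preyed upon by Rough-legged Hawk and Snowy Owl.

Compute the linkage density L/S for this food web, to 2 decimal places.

There are L = 18 links among S = 14 species.
L/S = 18/14 = 1.2857 ≈ 1.29.

L/S = 1.29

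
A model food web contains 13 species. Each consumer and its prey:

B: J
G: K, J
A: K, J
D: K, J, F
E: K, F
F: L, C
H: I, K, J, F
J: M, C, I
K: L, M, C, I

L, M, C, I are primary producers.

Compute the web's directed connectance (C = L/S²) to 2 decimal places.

C = 0.14

The web has S = 13 species and L = 23 feeding links.
C = L / S² = 23 / 169 = 0.1361 ≈ 0.14.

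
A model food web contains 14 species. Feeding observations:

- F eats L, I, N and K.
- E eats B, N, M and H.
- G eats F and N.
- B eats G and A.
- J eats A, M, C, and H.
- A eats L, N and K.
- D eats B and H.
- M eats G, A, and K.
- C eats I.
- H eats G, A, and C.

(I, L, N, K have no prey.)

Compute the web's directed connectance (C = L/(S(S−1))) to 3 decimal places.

C = 0.154

The web has S = 14 species and L = 28 feeding links.
C = L / (S(S−1)) = 28 / 182 = 0.1538 ≈ 0.154.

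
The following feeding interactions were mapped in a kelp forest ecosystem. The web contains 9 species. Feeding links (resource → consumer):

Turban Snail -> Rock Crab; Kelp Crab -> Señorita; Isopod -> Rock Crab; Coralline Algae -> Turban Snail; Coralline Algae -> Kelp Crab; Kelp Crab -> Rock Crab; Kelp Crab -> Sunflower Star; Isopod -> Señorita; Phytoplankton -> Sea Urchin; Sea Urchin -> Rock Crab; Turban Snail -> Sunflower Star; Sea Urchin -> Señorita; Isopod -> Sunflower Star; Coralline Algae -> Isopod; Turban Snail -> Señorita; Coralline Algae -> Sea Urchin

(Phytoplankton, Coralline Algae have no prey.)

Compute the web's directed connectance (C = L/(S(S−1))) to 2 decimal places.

C = 0.22

The web has S = 9 species and L = 16 feeding links.
C = L / (S(S−1)) = 16 / 72 = 0.2222 ≈ 0.22.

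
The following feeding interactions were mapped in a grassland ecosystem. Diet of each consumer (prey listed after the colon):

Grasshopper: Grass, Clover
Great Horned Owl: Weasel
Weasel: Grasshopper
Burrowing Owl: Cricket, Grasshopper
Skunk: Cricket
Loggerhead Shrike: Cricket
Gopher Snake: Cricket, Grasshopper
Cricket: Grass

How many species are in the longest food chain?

4 species

One longest chain: Grass → Grasshopper → Weasel → Great Horned Owl.
It has 4 species and 3 links.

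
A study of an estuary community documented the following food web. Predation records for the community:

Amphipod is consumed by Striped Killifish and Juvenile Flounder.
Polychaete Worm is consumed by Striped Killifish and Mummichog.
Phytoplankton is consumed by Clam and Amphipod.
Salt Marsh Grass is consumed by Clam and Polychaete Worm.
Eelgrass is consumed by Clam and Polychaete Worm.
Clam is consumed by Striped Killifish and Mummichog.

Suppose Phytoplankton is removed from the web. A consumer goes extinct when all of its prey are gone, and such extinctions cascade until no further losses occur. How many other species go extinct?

Remove Phytoplankton.
Round 1: Amphipod (all prey gone) → extinct.
Round 2: Juvenile Flounder (all prey gone) → extinct.
No further losses. Total secondary extinctions: 2.

2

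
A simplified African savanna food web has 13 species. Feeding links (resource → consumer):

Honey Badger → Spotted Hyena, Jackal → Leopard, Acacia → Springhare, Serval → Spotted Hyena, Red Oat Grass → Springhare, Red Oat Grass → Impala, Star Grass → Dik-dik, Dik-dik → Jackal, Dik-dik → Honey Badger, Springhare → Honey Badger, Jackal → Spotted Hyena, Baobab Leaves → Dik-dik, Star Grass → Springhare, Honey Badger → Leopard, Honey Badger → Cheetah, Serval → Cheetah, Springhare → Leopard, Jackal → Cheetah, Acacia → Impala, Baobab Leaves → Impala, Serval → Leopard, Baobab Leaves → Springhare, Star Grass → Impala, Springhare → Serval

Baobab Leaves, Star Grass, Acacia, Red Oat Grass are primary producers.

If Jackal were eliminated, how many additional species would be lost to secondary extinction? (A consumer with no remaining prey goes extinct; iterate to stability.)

Remove Jackal.
Every predator of it retains at least one other prey: Cheetah still has Honey Badger, Serval; Spotted Hyena still has Honey Badger, Serval; Leopard still has Springhare, Honey Badger, Serval.
No consumer loses all prey, so no secondary extinctions occur.

0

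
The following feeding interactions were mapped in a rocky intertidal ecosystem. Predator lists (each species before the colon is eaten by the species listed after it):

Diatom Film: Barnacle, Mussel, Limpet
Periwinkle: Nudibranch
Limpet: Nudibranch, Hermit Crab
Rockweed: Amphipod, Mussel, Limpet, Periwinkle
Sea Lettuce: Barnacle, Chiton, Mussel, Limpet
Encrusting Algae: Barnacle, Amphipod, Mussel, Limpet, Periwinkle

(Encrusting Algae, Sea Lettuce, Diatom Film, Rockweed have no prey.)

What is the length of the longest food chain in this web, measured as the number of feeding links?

One longest chain: Encrusting Algae → Limpet → Nudibranch.
It has 3 species and 2 links.

2 links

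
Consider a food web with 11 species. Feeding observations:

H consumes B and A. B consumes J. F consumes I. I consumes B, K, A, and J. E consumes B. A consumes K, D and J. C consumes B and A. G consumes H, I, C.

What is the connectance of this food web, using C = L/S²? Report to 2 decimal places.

C = 0.14

The web has S = 11 species and L = 17 feeding links.
C = L / S² = 17 / 121 = 0.1405 ≈ 0.14.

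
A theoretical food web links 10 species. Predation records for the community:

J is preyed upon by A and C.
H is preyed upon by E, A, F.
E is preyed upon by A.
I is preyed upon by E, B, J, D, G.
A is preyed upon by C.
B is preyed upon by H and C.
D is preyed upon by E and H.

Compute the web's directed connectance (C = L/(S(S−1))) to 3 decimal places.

C = 0.178

The web has S = 10 species and L = 16 feeding links.
C = L / (S(S−1)) = 16 / 90 = 0.1778 ≈ 0.178.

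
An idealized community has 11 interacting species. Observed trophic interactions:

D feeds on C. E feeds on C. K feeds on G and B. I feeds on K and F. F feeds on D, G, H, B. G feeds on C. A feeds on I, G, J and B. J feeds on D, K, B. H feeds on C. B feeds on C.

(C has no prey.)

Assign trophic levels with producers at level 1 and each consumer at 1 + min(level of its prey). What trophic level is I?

C is a producer → level 1.
G eats C → level 2.
F eats G → level 3.
I eats F → level 4.
No prey of I is below level 3, so 4 is the minimum.

Trophic level 4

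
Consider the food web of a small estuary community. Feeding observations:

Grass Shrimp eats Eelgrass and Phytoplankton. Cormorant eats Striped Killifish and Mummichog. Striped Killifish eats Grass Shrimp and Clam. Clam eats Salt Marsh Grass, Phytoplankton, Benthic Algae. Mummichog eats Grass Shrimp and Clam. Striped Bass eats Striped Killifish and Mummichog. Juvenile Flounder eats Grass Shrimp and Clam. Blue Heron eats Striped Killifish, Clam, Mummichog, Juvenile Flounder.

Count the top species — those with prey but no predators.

Top species (has prey, but nothing eats it): Striped Bass, Cormorant, Blue Heron.
Count: 3.

3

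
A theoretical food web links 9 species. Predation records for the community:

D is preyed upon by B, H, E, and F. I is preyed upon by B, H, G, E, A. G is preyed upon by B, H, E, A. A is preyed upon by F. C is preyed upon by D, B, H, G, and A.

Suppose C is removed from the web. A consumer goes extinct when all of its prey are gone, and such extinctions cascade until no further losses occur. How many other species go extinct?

Remove C.
Round 1: D (all prey gone) → extinct.
No further losses. Total secondary extinctions: 1.

1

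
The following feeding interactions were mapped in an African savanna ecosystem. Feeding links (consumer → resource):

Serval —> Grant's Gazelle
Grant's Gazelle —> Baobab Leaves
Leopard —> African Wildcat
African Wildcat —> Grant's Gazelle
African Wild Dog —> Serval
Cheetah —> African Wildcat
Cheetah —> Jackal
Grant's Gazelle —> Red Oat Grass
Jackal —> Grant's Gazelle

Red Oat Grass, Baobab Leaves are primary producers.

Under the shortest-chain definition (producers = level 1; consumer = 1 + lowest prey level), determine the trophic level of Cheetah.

Trophic level 4

Red Oat Grass is a producer → level 1.
Grant's Gazelle eats Red Oat Grass → level 2.
African Wildcat eats Grant's Gazelle → level 3.
Cheetah eats African Wildcat → level 4.
No prey of Cheetah is below level 3, so 4 is the minimum.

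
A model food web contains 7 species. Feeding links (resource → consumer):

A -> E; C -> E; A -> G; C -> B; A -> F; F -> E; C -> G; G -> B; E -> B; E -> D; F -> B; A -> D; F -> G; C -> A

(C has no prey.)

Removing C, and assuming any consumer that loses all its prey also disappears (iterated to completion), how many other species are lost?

Remove C.
Round 1: A (all prey gone) → extinct.
Round 2: F (all prey gone) → extinct.
Round 3: G (all prey gone), E (all prey gone) → extinct.
Round 4: D (all prey gone), B (all prey gone) → extinct.
No further losses. Total secondary extinctions: 6.

6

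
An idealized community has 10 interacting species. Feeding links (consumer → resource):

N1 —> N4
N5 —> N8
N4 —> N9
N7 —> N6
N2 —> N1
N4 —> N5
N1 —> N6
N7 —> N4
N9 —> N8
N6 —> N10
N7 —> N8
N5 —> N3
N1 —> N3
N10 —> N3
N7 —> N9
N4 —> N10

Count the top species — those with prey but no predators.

2

Top species (has prey, but nothing eats it): N7, N2.
Count: 2.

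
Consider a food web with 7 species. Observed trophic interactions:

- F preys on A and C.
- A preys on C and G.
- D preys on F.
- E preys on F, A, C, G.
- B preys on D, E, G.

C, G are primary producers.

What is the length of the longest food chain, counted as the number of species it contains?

One longest chain: C → A → F → D → B.
It has 5 species and 4 links.

5 species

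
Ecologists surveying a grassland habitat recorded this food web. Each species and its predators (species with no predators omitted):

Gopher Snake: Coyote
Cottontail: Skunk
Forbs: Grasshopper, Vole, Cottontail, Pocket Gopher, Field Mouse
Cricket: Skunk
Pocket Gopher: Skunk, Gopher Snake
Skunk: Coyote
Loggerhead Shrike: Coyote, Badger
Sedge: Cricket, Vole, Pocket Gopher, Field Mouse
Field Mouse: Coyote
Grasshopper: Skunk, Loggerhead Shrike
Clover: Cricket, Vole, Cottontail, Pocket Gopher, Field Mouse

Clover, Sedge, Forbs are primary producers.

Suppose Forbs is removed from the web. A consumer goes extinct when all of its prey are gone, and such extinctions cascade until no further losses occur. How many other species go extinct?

3

Remove Forbs.
Round 1: Grasshopper (all prey gone) → extinct.
Round 2: Loggerhead Shrike (all prey gone) → extinct.
Round 3: Badger (all prey gone) → extinct.
No further losses. Total secondary extinctions: 3.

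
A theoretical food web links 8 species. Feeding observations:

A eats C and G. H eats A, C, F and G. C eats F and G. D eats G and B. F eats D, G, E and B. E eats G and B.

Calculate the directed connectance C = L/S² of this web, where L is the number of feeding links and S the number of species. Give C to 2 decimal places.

C = 0.25

The web has S = 8 species and L = 16 feeding links.
C = L / S² = 16 / 64 = 0.2500 ≈ 0.25.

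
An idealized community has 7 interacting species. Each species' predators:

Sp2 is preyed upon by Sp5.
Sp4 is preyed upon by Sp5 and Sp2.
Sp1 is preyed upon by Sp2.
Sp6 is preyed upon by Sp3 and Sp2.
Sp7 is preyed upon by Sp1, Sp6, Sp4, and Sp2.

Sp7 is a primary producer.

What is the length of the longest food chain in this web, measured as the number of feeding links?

One longest chain: Sp7 → Sp6 → Sp2 → Sp5.
It has 4 species and 3 links.

3 links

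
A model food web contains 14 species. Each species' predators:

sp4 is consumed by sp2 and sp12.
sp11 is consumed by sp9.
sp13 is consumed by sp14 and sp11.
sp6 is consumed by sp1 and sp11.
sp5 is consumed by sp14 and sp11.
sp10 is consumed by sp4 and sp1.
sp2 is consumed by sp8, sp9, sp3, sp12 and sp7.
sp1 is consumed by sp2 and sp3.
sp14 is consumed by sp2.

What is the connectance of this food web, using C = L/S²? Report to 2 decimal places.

C = 0.10

The web has S = 14 species and L = 19 feeding links.
C = L / S² = 19 / 196 = 0.0969 ≈ 0.10.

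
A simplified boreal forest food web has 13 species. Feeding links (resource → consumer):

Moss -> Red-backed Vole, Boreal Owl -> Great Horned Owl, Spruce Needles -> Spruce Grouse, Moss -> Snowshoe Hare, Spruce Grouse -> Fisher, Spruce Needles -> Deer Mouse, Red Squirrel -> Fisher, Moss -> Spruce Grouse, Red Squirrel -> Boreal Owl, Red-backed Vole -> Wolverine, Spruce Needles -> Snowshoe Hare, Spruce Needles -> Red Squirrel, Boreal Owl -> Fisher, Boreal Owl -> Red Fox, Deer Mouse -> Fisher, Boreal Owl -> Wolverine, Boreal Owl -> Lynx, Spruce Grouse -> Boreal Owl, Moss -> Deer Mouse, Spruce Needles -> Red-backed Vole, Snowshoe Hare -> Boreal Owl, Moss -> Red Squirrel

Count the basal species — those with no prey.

Basal species (no prey listed): Spruce Needles, Moss.
Count: 2.

2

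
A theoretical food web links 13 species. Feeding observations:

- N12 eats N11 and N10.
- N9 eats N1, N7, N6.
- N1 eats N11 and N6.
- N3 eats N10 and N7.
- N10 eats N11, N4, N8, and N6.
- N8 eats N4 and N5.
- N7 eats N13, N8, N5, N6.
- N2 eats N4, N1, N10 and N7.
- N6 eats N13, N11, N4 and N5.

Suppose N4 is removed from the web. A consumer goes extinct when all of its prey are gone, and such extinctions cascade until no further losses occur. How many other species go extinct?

Remove N4.
Every predator of it retains at least one other prey: N6 still has N11, N13, N5; N8 still has N5; N10 still has N11, N6, N8; N2 still has N10, N7, N1.
No consumer loses all prey, so no secondary extinctions occur.

0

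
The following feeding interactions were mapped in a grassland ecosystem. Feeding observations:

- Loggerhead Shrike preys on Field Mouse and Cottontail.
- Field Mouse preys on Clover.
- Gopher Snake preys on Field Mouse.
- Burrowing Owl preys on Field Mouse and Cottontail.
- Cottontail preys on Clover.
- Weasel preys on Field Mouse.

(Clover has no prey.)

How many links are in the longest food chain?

One longest chain: Clover → Field Mouse → Gopher Snake.
It has 3 species and 2 links.

2 links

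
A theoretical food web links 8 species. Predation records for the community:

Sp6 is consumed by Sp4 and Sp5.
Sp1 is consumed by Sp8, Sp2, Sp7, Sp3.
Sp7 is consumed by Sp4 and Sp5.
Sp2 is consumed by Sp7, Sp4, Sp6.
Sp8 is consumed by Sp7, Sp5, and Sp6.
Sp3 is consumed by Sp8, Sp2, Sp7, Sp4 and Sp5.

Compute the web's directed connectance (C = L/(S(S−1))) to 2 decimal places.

The web has S = 8 species and L = 19 feeding links.
C = L / (S(S−1)) = 19 / 56 = 0.3393 ≈ 0.34.

C = 0.34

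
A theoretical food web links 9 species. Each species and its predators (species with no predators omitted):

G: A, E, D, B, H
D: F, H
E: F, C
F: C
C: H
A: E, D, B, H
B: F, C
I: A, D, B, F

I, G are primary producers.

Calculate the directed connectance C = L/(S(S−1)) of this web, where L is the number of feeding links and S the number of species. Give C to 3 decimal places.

C = 0.292

The web has S = 9 species and L = 21 feeding links.
C = L / (S(S−1)) = 21 / 72 = 0.2917 ≈ 0.292.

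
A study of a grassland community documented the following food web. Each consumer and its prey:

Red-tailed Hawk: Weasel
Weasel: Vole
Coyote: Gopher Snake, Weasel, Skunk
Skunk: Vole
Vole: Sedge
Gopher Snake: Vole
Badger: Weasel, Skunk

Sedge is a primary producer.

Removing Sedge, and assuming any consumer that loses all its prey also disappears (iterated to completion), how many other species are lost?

7

Remove Sedge.
Round 1: Vole (all prey gone) → extinct.
Round 2: Gopher Snake (all prey gone), Weasel (all prey gone), Skunk (all prey gone) → extinct.
Round 3: Red-tailed Hawk (all prey gone), Coyote (all prey gone), Badger (all prey gone) → extinct.
No further losses. Total secondary extinctions: 7.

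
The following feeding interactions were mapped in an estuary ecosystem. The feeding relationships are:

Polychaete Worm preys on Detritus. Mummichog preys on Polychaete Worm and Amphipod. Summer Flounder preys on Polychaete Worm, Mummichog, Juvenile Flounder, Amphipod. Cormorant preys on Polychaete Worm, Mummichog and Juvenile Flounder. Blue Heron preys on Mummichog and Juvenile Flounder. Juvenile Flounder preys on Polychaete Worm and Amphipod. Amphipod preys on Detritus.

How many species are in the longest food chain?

4 species

One longest chain: Detritus → Amphipod → Juvenile Flounder → Cormorant.
It has 4 species and 3 links.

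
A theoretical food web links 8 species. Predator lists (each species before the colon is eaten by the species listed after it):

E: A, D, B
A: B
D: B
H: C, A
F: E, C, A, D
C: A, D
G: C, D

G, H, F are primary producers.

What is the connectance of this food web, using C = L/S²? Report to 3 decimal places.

C = 0.234

The web has S = 8 species and L = 15 feeding links.
C = L / S² = 15 / 64 = 0.2344 ≈ 0.234.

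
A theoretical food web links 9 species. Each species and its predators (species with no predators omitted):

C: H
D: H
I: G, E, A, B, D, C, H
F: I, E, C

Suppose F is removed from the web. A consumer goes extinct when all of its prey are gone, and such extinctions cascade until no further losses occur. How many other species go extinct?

Remove F.
Round 1: I (all prey gone) → extinct.
Round 2: G (all prey gone), E (all prey gone), A (all prey gone), B (all prey gone), D (all prey gone), C (all prey gone) → extinct.
Round 3: H (all prey gone) → extinct.
No further losses. Total secondary extinctions: 8.

8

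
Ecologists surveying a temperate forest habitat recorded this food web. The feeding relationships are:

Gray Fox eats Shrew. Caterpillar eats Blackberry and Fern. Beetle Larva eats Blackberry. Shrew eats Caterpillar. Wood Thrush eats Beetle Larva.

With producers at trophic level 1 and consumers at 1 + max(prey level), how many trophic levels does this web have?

Producers (level 1): Fern, Blackberry.
Fern → Caterpillar → Shrew → Gray Fox gives Gray Fox level 4.
No species has a prey at level 4, so no species reaches level 5.

4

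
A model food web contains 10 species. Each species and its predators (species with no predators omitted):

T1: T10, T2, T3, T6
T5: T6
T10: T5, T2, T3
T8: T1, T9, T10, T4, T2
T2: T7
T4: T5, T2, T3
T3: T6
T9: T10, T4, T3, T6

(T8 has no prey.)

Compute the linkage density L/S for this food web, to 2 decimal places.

L/S = 2.20

There are L = 22 links among S = 10 species.
L/S = 22/10 = 2.2000 ≈ 2.20.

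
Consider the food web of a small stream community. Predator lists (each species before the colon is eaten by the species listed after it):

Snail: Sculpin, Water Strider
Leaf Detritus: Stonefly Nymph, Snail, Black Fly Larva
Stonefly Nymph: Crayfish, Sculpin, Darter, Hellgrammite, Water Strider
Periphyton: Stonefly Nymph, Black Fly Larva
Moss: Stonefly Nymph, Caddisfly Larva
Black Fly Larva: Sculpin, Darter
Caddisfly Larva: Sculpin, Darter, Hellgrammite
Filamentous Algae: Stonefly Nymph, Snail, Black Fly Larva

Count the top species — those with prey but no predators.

Top species (has prey, but nothing eats it): Crayfish, Sculpin, Darter, Hellgrammite, Water Strider.
Count: 5.

5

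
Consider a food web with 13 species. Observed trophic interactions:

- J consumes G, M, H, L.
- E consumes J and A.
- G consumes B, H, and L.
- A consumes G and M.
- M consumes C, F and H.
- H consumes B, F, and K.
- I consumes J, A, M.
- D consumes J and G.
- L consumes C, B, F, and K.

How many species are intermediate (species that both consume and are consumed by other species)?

6

Intermediate species (has both prey and predators): L, H, M, G, J, A.
Count: 6.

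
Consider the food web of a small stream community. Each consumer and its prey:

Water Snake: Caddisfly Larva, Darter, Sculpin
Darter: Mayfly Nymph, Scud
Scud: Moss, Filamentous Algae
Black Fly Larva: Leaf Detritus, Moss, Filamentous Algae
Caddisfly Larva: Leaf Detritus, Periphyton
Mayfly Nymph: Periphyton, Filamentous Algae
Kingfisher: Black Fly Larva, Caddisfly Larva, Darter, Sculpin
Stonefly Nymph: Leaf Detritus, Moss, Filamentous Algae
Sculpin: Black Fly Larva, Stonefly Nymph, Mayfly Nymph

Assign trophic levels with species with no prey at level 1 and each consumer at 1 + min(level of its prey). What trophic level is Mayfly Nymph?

Trophic level 2

Periphyton has no prey (basal) → level 1.
Mayfly Nymph eats Periphyton → level 2.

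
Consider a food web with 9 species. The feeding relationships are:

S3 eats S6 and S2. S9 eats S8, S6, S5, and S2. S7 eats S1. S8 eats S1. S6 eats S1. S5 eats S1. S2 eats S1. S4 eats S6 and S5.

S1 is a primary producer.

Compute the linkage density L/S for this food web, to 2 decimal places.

There are L = 13 links among S = 9 species.
L/S = 13/9 = 1.4444 ≈ 1.44.

L/S = 1.44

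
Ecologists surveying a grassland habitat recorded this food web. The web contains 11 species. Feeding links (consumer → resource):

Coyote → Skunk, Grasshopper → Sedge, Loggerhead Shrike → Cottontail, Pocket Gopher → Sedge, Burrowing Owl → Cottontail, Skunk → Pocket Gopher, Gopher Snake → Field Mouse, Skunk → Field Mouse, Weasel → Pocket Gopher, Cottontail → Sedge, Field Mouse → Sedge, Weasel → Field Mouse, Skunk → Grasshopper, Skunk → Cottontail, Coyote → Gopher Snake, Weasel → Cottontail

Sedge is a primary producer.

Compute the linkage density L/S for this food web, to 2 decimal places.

There are L = 16 links among S = 11 species.
L/S = 16/11 = 1.4545 ≈ 1.45.

L/S = 1.45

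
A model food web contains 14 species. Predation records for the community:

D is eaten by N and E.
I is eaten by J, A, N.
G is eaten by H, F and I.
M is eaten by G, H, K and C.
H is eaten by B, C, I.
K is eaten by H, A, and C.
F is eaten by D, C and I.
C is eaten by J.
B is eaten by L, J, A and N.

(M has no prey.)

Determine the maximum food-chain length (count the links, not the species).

One longest chain: M → G → F → D → E.
It has 5 species and 4 links.

4 links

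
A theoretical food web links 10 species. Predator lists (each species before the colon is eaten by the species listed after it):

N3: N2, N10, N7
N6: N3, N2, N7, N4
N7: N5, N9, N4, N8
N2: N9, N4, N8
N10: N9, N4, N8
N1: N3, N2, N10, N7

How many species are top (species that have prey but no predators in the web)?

Top species (has prey, but nothing eats it): N5, N9, N4, N8.
Count: 4.

4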